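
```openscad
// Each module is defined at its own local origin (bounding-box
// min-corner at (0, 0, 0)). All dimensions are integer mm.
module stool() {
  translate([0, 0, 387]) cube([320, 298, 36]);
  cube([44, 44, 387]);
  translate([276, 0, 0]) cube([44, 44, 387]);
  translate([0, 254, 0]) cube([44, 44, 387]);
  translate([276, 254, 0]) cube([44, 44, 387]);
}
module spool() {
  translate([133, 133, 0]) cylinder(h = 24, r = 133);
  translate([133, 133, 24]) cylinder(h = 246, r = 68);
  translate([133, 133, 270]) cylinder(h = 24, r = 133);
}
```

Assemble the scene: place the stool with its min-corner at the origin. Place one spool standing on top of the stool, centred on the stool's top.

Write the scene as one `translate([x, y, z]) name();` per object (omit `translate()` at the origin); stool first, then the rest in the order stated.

stool();
translate([27, 16, 423]) spool();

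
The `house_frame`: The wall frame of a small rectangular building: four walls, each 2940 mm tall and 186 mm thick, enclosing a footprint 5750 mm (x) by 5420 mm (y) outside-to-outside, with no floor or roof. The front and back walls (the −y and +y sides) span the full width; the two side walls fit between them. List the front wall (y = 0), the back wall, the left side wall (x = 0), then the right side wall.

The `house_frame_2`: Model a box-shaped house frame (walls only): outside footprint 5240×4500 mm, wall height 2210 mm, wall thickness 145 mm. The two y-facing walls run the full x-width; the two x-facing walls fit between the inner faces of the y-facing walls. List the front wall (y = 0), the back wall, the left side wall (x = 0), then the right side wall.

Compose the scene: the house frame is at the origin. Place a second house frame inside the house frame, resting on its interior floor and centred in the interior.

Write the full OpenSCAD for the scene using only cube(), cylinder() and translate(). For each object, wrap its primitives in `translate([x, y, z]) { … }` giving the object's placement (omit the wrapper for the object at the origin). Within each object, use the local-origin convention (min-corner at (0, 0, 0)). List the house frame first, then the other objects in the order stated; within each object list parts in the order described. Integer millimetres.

cube([5750, 186, 2940]);
translate([0, 5234, 0]) cube([5750, 186, 2940]);
translate([0, 186, 0]) cube([186, 5048, 2940]);
translate([5564, 186, 0]) cube([186, 5048, 2940]);
translate([255, 460, 0]) {
  cube([5240, 145, 2210]);
  translate([0, 4355, 0]) cube([5240, 145, 2210]);
  translate([0, 145, 0]) cube([145, 4210, 2210]);
  translate([5095, 145, 0]) cube([145, 4210, 2210]);
}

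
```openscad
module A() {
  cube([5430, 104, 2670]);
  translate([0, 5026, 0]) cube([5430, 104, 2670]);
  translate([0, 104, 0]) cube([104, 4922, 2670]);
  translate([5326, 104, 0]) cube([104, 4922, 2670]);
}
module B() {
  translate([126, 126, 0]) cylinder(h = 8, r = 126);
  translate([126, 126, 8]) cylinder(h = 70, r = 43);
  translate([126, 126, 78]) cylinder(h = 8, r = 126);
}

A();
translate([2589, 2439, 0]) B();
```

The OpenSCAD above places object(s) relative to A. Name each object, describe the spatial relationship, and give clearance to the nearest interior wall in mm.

A is a house frame. B is a spool. The spool sits inside the house frame, centred. The clearance to the nearest interior wall is 2335 mm.

Clearances: x = 2485, y = 2335; minimum 2335 mm.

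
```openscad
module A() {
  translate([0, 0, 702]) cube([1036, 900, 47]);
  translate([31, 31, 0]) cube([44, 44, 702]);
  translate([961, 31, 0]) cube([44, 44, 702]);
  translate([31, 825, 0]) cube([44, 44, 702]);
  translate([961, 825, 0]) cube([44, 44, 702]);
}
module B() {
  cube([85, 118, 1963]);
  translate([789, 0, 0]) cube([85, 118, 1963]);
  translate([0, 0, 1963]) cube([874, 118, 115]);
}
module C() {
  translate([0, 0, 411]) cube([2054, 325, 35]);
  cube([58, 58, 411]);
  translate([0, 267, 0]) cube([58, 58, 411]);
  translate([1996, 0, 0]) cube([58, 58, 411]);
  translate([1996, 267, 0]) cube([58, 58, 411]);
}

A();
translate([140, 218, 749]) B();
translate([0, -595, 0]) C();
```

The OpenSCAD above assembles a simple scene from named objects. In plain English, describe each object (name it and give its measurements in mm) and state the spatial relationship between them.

A is a table with a 1036×900 mm rectangular top, 47 mm thick, top surface at z = 749 mm, supported by four 44×44 mm square legs, each inset 31 mm from the nearest pair of top edges, running from the floor.

B is a rectangular door frame: two vertical jambs of 85×118 mm section, 1963 mm tall, with a clear opening 704 mm wide between their inner faces. A header 115 mm tall and 118 mm deep lies on top of the jambs and spans the full outside width.

C is a bench: a 2054×325 mm seat slab, 35 mm thick, top at z = 446 mm, on four 58×58 mm square legs flush with the seat corners and standing on z = 0.

The door frame is on top of the table. The bench is on the floor beside the table on its −y side.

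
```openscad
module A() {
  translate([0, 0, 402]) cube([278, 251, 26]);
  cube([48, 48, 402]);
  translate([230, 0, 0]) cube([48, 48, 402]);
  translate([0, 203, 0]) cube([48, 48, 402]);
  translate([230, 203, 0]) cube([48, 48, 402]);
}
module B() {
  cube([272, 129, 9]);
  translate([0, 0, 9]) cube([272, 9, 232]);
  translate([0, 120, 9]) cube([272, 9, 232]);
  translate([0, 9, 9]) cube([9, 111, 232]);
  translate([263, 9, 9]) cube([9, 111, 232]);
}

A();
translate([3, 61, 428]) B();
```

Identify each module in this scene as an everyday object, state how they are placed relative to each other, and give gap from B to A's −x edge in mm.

The open box's min-x is at 3; the stool's min-x is 0; gap = 3 mm.

A is a stool. B is an open box. The open box is on top of the stool, centred. The gap from the open box to the stool's −x edge is 3 mm.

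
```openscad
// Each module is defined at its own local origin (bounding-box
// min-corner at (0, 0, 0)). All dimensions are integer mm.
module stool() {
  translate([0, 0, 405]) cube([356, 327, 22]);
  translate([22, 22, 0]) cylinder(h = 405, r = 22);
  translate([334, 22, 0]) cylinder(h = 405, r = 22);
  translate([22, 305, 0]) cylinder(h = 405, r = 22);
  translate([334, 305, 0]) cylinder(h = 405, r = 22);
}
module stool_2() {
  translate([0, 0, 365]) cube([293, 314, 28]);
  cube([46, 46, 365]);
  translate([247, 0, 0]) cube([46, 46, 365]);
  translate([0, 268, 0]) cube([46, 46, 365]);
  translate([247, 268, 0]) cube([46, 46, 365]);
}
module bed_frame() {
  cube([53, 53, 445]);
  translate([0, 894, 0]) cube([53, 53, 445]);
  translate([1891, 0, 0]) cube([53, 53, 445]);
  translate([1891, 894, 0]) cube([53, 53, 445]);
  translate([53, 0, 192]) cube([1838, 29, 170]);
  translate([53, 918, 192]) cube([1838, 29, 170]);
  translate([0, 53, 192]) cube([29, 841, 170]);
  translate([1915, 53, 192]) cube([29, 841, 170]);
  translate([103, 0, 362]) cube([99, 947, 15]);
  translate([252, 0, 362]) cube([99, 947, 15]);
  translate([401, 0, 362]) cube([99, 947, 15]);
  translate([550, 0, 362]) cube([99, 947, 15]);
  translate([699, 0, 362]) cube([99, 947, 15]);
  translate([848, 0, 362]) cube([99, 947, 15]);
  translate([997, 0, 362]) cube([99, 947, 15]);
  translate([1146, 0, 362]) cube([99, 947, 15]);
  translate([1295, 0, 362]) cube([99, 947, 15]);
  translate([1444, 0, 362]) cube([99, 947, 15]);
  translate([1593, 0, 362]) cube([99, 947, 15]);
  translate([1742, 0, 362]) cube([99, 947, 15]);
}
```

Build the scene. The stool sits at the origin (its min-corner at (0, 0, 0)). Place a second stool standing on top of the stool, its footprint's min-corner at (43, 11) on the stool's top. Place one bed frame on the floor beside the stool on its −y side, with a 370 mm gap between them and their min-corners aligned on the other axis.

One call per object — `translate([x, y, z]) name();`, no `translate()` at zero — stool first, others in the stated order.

stool();
translate([43, 11, 427]) stool_2();
translate([0, -1317, 0]) bed_frame();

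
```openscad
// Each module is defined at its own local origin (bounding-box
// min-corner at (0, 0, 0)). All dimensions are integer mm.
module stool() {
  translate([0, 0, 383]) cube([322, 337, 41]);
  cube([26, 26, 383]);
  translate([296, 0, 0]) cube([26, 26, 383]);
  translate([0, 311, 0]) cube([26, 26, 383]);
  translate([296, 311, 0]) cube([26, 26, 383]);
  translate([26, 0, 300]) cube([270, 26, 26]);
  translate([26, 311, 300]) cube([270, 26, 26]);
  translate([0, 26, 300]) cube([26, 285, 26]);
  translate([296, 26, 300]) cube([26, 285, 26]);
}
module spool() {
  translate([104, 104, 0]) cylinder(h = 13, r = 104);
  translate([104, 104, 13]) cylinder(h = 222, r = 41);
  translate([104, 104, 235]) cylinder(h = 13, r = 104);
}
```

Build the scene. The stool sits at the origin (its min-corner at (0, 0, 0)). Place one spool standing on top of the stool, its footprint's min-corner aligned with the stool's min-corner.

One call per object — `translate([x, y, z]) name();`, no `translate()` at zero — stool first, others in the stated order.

stool();
translate([0, 0, 424]) spool();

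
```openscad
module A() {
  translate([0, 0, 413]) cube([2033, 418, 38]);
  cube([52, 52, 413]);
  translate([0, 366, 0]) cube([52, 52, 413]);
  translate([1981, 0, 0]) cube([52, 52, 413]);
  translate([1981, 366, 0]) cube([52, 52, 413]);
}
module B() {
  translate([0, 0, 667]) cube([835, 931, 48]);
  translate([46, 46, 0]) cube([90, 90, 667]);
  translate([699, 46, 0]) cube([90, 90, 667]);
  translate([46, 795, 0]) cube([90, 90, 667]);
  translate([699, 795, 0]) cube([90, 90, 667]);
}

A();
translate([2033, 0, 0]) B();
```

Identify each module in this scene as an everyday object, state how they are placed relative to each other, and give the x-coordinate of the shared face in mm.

A is a bench. B is a table. The table is against the bench's +x side, with their −y faces flush. The x-coordinate of the shared face is 2033 mm.

The bench's +x face and the table's −x face are both at x = 2033 mm.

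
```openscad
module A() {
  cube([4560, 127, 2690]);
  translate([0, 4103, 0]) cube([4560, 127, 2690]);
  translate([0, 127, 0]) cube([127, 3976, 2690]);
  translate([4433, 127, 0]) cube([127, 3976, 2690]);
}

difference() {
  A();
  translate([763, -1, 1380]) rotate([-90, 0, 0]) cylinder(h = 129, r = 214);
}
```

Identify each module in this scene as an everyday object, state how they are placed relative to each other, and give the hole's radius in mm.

A is a house frame. The house frame has a circular hole through its front wall. The hole's radius is 214 mm.

The subtracted cylinder has r = 214 mm.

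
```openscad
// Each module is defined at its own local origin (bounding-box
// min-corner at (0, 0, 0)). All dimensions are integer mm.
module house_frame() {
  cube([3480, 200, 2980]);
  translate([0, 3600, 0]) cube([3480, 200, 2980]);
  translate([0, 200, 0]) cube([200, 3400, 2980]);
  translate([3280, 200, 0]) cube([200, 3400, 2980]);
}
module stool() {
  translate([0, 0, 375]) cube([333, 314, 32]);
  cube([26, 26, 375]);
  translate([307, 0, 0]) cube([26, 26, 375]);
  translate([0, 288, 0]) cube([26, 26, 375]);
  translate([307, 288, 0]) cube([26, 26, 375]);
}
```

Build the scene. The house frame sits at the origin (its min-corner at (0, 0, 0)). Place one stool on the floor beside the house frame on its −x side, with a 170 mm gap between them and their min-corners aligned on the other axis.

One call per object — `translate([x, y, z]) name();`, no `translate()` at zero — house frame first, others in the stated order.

house_frame();
translate([-503, 0, 0]) stool();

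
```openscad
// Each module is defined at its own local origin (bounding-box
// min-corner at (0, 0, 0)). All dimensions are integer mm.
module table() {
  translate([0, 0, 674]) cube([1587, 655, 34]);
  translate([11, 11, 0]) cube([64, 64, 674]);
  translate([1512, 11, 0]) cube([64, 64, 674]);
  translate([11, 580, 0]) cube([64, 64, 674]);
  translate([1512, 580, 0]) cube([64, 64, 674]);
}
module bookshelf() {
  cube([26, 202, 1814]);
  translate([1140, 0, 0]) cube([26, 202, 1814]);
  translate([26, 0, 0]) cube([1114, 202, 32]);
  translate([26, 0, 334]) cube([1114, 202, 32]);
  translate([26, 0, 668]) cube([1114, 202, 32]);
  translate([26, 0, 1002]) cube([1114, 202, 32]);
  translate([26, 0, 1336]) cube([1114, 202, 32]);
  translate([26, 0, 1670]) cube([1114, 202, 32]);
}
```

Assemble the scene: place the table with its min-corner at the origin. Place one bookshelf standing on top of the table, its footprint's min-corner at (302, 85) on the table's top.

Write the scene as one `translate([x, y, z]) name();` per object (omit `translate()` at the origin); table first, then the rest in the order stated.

table();
translate([302, 85, 708]) bookshelf();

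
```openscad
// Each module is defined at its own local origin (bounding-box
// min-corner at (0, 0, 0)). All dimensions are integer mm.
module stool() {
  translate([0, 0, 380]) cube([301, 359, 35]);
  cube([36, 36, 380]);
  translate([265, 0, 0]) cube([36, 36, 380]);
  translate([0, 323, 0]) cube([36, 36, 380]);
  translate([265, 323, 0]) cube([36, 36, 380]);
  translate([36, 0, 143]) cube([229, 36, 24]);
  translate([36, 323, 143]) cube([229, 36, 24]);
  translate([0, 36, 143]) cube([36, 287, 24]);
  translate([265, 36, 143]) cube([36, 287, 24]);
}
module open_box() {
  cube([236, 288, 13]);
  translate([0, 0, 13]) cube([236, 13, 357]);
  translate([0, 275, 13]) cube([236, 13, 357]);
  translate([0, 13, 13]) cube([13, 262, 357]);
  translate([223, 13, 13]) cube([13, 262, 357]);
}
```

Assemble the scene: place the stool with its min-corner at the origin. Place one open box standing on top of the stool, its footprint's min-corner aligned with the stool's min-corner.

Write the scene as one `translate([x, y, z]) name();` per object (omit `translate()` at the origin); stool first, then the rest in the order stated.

stool();
translate([0, 0, 415]) open_box();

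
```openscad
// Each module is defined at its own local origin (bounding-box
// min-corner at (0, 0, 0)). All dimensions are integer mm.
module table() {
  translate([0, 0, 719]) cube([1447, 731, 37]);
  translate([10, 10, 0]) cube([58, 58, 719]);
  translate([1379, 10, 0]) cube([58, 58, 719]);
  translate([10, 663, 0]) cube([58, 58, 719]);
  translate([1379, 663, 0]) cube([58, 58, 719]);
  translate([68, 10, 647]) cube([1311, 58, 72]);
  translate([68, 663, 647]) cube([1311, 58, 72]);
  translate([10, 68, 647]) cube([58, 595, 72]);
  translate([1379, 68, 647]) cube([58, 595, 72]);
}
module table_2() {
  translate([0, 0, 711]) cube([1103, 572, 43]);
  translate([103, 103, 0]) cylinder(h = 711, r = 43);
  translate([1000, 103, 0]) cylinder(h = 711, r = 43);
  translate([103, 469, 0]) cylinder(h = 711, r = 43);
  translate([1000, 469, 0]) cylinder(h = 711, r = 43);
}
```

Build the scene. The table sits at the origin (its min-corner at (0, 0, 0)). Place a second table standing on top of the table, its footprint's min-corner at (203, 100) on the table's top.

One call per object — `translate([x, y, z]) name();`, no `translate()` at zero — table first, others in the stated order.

table();
translate([203, 100, 756]) table_2();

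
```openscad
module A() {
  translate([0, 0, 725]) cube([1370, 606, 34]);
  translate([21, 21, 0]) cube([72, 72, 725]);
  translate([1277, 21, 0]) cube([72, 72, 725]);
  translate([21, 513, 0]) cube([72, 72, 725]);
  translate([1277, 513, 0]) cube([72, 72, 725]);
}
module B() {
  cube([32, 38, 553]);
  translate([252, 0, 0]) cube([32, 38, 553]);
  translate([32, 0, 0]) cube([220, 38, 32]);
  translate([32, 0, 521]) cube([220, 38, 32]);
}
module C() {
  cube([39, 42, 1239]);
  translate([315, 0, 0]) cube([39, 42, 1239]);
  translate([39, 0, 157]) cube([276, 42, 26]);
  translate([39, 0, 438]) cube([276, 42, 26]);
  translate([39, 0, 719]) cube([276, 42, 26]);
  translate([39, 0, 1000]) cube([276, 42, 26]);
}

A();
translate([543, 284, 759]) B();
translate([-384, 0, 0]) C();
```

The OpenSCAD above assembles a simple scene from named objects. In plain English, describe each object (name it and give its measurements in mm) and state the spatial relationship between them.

A is a rectangular dining table. The top is 1370×606×34 mm with its upper surface at z = 759 mm. It stands on four 72×72 mm square legs, each inset 21 mm from the nearest pair of top edges, running from the floor to the underside of the top.

B is a picture frame with a 220×489 mm rectangular opening (x by z) and a uniform 32 mm border on every side. Frame depth is 38 mm along y. It is built from two vertical stiles running the full outside height and two horizontal rails spanning the gap between the stiles.

C is a wooden ladder with two side rails of 39×42 mm section and 1239 mm height, set 354 mm apart overall. Between them run 4 rectangular rungs (42 mm deep, 26 mm thick), front faces flush with the rails' −y face. The bottom of the first rung is 157 mm above the floor and each subsequent rung is 281 mm higher than the one below.

The picture frame is on top of the table, centred. The ladder is on the floor beside the table on its −x side.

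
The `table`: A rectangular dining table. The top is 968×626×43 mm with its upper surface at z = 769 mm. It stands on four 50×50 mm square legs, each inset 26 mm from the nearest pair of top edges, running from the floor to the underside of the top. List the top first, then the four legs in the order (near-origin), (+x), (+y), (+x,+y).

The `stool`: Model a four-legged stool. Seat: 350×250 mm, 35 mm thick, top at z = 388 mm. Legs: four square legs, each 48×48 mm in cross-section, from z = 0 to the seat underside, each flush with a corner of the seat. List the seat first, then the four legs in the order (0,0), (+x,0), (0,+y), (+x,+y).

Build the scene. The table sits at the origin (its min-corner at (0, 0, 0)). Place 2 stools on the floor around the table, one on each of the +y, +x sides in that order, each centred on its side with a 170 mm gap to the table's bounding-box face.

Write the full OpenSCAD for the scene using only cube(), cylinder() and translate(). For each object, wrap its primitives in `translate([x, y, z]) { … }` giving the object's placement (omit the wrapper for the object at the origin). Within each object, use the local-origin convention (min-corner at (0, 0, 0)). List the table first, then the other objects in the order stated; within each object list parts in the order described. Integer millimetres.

translate([0, 0, 726]) cube([968, 626, 43]);
translate([26, 26, 0]) cube([50, 50, 726]);
translate([892, 26, 0]) cube([50, 50, 726]);
translate([26, 550, 0]) cube([50, 50, 726]);
translate([892, 550, 0]) cube([50, 50, 726]);
translate([309, 796, 0]) {
  translate([0, 0, 353]) cube([350, 250, 35]);
  cube([48, 48, 353]);
  translate([302, 0, 0]) cube([48, 48, 353]);
  translate([0, 202, 0]) cube([48, 48, 353]);
  translate([302, 202, 0]) cube([48, 48, 353]);
}
translate([1138, 188, 0]) {
  translate([0, 0, 353]) cube([350, 250, 35]);
  cube([48, 48, 353]);
  translate([302, 0, 0]) cube([48, 48, 353]);
  translate([0, 202, 0]) cube([48, 48, 353]);
  translate([302, 202, 0]) cube([48, 48, 353]);
}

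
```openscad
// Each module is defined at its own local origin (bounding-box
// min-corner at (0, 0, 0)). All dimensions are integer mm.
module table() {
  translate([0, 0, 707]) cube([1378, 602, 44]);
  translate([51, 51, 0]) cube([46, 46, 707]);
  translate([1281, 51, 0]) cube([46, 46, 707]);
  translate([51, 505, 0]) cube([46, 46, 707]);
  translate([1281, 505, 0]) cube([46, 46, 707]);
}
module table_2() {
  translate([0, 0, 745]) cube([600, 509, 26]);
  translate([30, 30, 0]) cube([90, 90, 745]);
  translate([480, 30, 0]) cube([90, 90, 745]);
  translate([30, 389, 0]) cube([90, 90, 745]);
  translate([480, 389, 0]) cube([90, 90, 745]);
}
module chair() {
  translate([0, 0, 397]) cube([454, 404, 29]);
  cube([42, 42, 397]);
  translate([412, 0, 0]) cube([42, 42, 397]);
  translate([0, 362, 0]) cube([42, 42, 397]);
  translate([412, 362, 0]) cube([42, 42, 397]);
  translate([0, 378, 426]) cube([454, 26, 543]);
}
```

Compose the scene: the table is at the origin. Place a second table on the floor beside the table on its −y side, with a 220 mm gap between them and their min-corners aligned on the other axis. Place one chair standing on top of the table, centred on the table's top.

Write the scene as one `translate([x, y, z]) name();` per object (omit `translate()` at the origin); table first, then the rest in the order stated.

table();
translate([0, -729, 0]) table_2();
translate([462, 99, 751]) chair();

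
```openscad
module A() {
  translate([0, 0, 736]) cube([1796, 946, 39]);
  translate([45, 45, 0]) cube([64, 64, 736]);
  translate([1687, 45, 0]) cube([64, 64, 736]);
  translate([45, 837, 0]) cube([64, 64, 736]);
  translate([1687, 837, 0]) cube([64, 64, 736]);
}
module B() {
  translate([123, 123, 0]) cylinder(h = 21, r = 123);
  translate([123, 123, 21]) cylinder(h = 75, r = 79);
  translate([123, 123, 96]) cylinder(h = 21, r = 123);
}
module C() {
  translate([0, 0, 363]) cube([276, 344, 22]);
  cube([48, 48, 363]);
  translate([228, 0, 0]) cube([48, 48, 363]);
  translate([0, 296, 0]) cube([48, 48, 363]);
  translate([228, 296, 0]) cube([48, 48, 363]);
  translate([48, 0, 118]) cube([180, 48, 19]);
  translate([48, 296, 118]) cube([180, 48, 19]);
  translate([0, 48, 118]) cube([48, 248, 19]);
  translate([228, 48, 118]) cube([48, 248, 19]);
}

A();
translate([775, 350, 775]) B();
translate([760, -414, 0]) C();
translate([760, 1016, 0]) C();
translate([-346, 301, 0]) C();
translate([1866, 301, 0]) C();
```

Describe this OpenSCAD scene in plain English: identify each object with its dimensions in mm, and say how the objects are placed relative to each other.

A is a table with a 1796×946 mm rectangular top, 39 mm thick, top surface at z = 775 mm, supported by four 64×64 mm square legs, each inset 45 mm from the nearest pair of top edges, running from the floor.

B is a spool: two coaxial disc flanges of radius 123 mm and thickness 21 mm, joined by a core cylinder of radius 79 mm and height 75 mm. The lower flange rests on z = 0 and the three cylinders share a vertical axis.

C is a four-legged stool. The seat is 276×344 mm, 22 mm thick, top at z = 385 mm. It stands on four square legs, each 48×48 mm in cross-section, from z = 0 to the seat underside, each flush with a corner of the seat. Four stretchers, 48 mm wide and 19 mm tall, connect adjacent legs with their undersides at z = 118 mm, each running between the inner faces of the legs it joins and aligned with the legs' outer faces on the other axis.

The spool is on top of the table, centred. Four stools sit around the table at the −y, +y, −x, +x sides.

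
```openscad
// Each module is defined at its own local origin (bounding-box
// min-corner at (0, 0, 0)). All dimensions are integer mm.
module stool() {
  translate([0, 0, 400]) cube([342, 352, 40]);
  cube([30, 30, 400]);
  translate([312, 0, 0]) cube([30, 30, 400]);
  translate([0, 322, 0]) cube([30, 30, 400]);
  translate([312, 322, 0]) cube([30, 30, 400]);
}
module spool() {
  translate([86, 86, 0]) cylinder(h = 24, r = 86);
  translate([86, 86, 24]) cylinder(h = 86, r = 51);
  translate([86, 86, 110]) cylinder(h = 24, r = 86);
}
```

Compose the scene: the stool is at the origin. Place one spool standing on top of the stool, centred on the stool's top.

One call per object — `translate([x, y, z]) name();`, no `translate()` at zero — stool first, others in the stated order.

stool();
translate([85, 90, 440]) spool();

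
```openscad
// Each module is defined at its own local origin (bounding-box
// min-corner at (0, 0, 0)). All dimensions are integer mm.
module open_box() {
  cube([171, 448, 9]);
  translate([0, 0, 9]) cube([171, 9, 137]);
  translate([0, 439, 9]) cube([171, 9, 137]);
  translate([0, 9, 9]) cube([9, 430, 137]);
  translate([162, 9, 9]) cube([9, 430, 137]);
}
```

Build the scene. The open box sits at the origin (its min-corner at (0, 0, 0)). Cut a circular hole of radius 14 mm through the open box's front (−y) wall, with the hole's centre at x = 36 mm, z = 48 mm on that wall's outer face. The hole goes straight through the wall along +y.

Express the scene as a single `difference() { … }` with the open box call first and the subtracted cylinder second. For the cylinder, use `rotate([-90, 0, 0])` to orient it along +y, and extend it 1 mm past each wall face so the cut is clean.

difference() {
  open_box();
  translate([36, -1, 48]) rotate([-90, 0, 0]) cylinder(h = 11, r = 14);
}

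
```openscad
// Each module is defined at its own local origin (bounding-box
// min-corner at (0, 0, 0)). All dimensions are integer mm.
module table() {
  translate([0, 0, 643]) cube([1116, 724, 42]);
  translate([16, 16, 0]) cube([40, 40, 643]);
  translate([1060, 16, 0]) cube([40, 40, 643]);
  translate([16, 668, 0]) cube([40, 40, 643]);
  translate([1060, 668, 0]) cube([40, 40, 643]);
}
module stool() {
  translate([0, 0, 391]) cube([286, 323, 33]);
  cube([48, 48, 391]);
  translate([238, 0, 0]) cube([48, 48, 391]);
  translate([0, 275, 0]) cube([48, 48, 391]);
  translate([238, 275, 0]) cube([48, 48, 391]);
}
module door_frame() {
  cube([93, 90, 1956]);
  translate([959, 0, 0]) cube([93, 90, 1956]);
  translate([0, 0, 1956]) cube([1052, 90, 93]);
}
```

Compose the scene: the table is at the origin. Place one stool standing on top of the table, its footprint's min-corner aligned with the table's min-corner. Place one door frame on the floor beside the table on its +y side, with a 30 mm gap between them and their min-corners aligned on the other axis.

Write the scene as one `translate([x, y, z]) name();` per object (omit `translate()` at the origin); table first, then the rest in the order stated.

table();
translate([0, 0, 685]) stool();
translate([0, 754, 0]) door_frame();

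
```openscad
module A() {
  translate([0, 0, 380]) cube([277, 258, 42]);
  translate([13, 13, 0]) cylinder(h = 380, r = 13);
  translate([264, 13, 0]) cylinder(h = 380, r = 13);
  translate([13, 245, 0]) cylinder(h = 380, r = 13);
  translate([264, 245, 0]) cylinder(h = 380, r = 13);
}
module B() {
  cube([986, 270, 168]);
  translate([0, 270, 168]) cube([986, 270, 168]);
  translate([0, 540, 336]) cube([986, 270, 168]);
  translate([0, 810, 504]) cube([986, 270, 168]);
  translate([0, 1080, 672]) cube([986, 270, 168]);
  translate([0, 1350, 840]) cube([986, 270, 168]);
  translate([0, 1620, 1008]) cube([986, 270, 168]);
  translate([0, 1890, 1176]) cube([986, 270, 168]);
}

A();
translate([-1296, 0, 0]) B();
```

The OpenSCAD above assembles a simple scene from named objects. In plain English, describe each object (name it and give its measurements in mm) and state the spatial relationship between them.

A is a simple wooden stool: a rectangular seat 277 mm (x) by 258 mm (y), 42 mm thick, top face at z = 422 mm, on four round legs, each 26 mm in diameter. The legs rest on z = 0, each leg's axis is inset half a diameter from the nearest pair of seat edges (so the leg's bounding box is flush with the corner).

B is a run of 8 identical solid stair steps. Each tread is 986×270 mm and each step block is 168 mm high. Step 1 rests on the floor; step k is offset from step 1 by (k−1)×270 mm in y and (k−1)×168 mm in z.

The staircase is on the floor beside the stool on its −x side.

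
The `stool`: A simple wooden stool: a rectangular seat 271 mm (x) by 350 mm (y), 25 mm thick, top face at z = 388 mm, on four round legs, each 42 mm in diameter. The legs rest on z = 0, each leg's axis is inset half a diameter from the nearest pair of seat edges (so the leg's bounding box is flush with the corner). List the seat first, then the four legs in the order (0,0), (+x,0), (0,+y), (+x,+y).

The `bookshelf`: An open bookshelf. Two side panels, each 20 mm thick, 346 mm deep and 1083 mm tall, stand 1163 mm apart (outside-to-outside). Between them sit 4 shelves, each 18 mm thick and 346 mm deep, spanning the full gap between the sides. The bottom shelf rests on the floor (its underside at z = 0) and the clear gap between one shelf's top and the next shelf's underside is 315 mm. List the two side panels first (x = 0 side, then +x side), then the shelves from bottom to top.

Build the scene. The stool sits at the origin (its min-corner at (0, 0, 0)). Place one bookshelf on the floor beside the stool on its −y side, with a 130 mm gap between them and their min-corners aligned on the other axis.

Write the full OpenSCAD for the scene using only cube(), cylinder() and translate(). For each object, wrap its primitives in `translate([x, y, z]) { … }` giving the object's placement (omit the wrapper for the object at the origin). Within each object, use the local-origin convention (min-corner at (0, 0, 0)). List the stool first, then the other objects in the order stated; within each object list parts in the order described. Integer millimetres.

translate([0, 0, 363]) cube([271, 350, 25]);
translate([21, 21, 0]) cylinder(h = 363, r = 21);
translate([250, 21, 0]) cylinder(h = 363, r = 21);
translate([21, 329, 0]) cylinder(h = 363, r = 21);
translate([250, 329, 0]) cylinder(h = 363, r = 21);
translate([0, -476, 0]) {
  cube([20, 346, 1083]);
  translate([1143, 0, 0]) cube([20, 346, 1083]);
  translate([20, 0, 0]) cube([1123, 346, 18]);
  translate([20, 0, 333]) cube([1123, 346, 18]);
  translate([20, 0, 666]) cube([1123, 346, 18]);
  translate([20, 0, 999]) cube([1123, 346, 18]);
}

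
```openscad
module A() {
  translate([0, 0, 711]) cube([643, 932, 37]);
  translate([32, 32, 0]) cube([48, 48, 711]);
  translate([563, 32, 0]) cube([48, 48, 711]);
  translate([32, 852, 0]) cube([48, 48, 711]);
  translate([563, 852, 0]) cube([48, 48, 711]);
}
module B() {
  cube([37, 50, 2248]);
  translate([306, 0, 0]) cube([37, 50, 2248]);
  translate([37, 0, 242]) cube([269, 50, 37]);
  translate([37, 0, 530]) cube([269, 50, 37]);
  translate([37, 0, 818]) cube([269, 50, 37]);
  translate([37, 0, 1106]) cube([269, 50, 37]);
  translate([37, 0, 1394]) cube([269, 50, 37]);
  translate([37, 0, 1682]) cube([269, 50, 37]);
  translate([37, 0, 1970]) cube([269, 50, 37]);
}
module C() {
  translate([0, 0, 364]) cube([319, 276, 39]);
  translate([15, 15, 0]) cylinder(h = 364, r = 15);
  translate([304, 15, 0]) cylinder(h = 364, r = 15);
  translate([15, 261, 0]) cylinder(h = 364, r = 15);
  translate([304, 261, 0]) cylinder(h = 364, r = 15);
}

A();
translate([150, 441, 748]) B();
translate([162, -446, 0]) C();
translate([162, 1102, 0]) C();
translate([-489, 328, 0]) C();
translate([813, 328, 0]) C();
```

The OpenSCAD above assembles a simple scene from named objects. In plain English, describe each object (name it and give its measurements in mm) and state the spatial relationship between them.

A is a table with a 643×932 mm rectangular top, 37 mm thick, top surface at z = 748 mm, supported by four 48×48 mm square legs, each inset 32 mm from the nearest pair of top edges, running from the floor.

B is a straight ladder. Two 37×50 mm vertical rails, 2248 mm tall, stand 343 mm apart (outside-to-outside) with their front faces coplanar on the −y side. 7 rungs, each 50 mm deep and 37 mm tall, span between the inner faces of the rails, front faces flush with the rails. The lowest rung's underside is at z = 242 mm and rungs are spaced 288 mm apart (underside to underside).

C is a simple wooden stool: a rectangular seat 319 mm (x) by 276 mm (y), 39 mm thick, top face at z = 403 mm, on four round legs, each 30 mm in diameter. The legs rest on z = 0, each leg's axis is inset half a diameter from the nearest pair of seat edges (so the leg's bounding box is flush with the corner).

The ladder is on top of the table, centred. Four stools sit around the table at the −y, +y, −x, +x sides.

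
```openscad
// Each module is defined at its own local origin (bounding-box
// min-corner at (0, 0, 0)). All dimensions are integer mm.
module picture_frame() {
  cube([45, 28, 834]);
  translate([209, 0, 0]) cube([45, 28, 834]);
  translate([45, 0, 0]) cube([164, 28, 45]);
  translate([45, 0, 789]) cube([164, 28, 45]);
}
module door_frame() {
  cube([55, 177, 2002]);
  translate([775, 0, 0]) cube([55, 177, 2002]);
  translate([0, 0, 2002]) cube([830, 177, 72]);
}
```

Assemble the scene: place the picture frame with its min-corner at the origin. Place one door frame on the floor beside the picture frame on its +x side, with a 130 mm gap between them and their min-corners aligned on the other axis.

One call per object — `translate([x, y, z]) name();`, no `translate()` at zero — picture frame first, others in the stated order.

picture_frame();
translate([384, 0, 0]) door_frame();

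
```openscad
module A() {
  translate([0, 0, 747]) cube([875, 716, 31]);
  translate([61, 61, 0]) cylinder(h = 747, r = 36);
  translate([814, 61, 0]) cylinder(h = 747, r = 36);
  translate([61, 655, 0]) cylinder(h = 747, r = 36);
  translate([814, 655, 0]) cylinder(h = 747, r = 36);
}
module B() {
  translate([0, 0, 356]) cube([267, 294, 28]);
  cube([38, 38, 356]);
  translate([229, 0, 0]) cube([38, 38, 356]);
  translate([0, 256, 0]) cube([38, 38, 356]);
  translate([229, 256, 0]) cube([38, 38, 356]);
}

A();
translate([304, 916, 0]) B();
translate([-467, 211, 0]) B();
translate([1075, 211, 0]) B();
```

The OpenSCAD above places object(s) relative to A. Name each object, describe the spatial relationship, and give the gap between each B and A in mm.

Each stool's nearest face is 200 mm from the table's bounding box.

A is a table. B is a stool. Three stools sit around the table at the +y, −x, +x sides. The gap between each stool and the table is 200 mm.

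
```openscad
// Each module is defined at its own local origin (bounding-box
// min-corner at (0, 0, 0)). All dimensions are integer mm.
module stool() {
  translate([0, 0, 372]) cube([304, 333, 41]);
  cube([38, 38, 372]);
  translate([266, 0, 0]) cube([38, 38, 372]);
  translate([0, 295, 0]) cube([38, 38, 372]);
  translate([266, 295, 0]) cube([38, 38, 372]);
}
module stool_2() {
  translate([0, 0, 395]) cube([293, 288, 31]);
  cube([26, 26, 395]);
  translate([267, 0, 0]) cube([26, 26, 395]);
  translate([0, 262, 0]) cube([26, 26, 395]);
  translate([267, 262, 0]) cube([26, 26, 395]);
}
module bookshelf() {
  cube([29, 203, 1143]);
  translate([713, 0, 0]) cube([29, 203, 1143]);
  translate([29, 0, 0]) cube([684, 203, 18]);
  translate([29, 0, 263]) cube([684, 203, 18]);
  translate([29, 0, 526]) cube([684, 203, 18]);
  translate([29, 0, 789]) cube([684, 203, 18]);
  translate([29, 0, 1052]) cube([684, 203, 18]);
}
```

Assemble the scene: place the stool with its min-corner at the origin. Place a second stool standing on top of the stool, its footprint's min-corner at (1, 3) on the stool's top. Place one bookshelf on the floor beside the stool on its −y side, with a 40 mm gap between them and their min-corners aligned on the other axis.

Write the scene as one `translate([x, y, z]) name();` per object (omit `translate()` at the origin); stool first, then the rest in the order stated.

stool();
translate([1, 3, 413]) stool_2();
translate([0, -243, 0]) bookshelf();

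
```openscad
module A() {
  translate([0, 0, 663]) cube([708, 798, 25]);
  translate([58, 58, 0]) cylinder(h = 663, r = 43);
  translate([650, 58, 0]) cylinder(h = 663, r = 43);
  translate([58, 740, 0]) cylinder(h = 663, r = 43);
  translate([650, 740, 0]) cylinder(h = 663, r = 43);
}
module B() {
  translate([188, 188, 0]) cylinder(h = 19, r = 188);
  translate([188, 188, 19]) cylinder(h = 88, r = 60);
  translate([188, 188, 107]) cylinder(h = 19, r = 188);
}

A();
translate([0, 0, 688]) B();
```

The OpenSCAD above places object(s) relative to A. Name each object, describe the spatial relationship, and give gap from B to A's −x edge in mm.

The spool's min-x is at 0; the table's min-x is 0; gap = 0 mm.

A is a table. B is a spool. The spool is on top of the table. The gap from the spool to the table's −x edge is 0 mm.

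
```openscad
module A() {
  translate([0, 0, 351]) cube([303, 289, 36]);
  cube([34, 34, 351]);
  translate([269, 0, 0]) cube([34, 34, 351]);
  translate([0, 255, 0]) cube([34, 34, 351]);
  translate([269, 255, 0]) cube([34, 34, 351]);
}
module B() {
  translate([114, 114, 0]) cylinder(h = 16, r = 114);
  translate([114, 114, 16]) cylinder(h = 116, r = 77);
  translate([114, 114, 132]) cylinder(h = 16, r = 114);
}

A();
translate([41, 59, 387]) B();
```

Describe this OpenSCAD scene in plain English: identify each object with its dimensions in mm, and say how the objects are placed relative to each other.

A is a simple wooden stool: a rectangular seat 303 mm (x) by 289 mm (y), 36 mm thick, top face at z = 387 mm, on four square legs, each 34×34 mm in cross-section. The legs rest on z = 0, each flush with a corner of the seat.

B is a spool: two coaxial disc flanges of radius 114 mm and thickness 16 mm, joined by a core cylinder of radius 77 mm and height 116 mm. The lower flange rests on z = 0 and the three cylinders share a vertical axis.

The spool is on top of the stool.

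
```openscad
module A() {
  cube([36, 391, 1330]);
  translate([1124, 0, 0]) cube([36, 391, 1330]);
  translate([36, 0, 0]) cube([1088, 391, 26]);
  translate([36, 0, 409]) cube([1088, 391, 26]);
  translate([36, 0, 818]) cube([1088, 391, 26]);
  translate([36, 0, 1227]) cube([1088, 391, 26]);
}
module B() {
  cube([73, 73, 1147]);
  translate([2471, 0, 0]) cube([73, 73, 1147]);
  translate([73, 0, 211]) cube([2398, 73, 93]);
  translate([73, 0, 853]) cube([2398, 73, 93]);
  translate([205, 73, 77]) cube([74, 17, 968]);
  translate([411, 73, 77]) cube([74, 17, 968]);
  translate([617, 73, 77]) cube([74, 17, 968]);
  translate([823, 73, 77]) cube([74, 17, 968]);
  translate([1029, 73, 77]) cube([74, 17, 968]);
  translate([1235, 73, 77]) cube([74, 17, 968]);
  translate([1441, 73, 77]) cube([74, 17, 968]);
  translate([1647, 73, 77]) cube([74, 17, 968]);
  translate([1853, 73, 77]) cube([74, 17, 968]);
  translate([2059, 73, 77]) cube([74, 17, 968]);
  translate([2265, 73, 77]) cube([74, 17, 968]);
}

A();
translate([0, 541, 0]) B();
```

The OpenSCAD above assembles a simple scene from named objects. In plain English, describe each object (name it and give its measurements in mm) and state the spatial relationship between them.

A is a bookshelf 1160 mm wide overall, 391 mm deep and 1330 mm tall. The two sides are 36 mm thick vertical panels. 4 horizontal shelves of 26 mm thickness span between the inner faces of the sides; the lowest shelf sits on the floor and shelves are stacked with a clear vertical gap of 383 mm between each pair.

B is a fence section. Two 73×73 mm posts, 1147 mm tall, stand on the floor with a clear span of 2398 mm between their inner faces. Two horizontal rails of 73×93 mm section span the gap between the posts with their undersides at z = 211 mm and z = 853 mm, flush with the posts' −y face. 11 pickets, each 74 mm wide, 17 mm thick and 968 mm tall, are fixed to the +y face of the rails with their bottoms at z = 77 mm, evenly spaced across the span with equal gaps (rounded down to the nearest mm) at the −x end and between each pair — any rounding remainder accumulates at the +x end.

The fence section is on the floor beside the bookshelf on its +y side.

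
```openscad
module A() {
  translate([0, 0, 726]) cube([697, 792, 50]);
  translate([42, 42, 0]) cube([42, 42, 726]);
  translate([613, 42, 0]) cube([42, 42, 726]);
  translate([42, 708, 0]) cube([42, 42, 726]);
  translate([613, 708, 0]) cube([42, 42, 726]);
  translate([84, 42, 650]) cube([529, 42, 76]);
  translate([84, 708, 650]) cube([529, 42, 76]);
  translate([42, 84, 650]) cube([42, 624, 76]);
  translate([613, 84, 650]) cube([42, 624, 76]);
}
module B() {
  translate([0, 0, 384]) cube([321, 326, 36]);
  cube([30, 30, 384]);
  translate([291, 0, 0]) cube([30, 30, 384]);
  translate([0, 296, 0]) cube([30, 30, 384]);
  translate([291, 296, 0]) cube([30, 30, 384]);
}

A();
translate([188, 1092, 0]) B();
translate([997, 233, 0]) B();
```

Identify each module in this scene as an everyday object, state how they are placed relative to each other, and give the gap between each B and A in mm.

A is a table. B is a stool. Two stools sit around the table at the +y, +x sides. The gap between each stool and the table is 300 mm.

Each stool's nearest face is 300 mm from the table's bounding box.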